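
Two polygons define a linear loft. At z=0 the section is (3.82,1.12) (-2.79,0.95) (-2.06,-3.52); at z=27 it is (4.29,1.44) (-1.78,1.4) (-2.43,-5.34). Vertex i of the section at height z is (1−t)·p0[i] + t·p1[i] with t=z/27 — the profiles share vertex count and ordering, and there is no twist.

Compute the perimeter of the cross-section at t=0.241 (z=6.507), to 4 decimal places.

Cross-section at t=0.241: each vertex is (1-t)·p0[i] + t·p1[i].
  v1: (1-0.241)·(3.82,1.12) + 0.241·(4.29,1.44) = (3.9333,1.1971)
  v2: (1-0.241)·(-2.79,0.95) + 0.241·(-1.78,1.4) = (-2.5466,1.0584)
  v3: (1-0.241)·(-2.06,-3.52) + 0.241·(-2.43,-5.34) = (-2.1492,-3.9586)
Perimeter = Σ |v_{i+1} − v_i|:
  edge 1→2: √(-6.4799² + -0.1387²) = 6.4813 (running 6.4813)
  edge 2→3: √(0.3974² + -5.0171²) = 5.0328 (running 11.5141)
  edge 3→1: √(6.0824² + 5.1557²) = 7.9736 (running 19.4877)
Perimeter = 19.4877

Perimeter at t=0.241: 19.4877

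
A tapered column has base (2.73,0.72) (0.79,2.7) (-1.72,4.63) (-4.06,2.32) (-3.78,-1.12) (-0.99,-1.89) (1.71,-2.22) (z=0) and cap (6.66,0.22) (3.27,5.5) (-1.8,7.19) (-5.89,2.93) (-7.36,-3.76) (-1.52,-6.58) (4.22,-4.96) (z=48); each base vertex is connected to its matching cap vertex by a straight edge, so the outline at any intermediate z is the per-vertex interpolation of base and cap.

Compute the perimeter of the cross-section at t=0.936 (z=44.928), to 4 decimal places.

Cross-section at t=0.936: each vertex is (1-t)·p0[i] + t·p1[i].
  v1: (1-0.936)·(2.73,0.72) + 0.936·(6.66,0.22) = (6.4085,0.2520)
  v2: (1-0.936)·(0.79,2.7) + 0.936·(3.27,5.5) = (3.1113,5.3208)
  v3: (1-0.936)·(-1.72,4.63) + 0.936·(-1.8,7.19) = (-1.7949,7.0262)
  v4: (1-0.936)·(-4.06,2.32) + 0.936·(-5.89,2.93) = (-5.7729,2.8910)
  v5: (1-0.936)·(-3.78,-1.12) + 0.936·(-7.36,-3.76) = (-7.1309,-3.5910)
  v6: (1-0.936)·(-0.99,-1.89) + 0.936·(-1.52,-6.58) = (-1.4861,-6.2798)
  v7: (1-0.936)·(1.71,-2.22) + 0.936·(4.22,-4.96) = (4.0594,-4.7846)
Perimeter = Σ |v_{i+1} − v_i|:
  edge 1→2: √(-3.2972² + 5.0688²) = 6.0468 (running 6.0468)
  edge 2→3: √(-4.9062² + 1.7054²) = 5.1941 (running 11.2409)
  edge 3→4: √(-3.9780² + -4.1352²) = 5.7380 (running 16.9789)
  edge 4→5: √(-1.3580² + -6.4820²) = 6.6227 (running 23.6016)
  edge 5→6: √(5.6448² + -2.6888²) = 6.2525 (running 29.8541)
  edge 6→7: √(5.5454² + 1.4952²) = 5.7435 (running 35.5976)
  edge 7→1: √(2.3491² + 5.0366²) = 5.5575 (running 41.1551)
Perimeter = 41.1551

Perimeter at t=0.936: 41.1551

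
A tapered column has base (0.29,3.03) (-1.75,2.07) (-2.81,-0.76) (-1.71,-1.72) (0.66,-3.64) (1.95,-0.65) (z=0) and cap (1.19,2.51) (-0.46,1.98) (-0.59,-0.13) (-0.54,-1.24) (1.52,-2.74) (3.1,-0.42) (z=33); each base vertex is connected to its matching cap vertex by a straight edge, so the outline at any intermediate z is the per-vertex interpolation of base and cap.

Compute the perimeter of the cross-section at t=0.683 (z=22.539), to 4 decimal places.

Cross-section at t=0.683: each vertex is (1-t)·p0[i] + t·p1[i].
  v1: (1-0.683)·(0.29,3.03) + 0.683·(1.19,2.51) = (0.9047,2.6748)
  v2: (1-0.683)·(-1.75,2.07) + 0.683·(-0.46,1.98) = (-0.8689,2.0085)
  v3: (1-0.683)·(-2.81,-0.76) + 0.683·(-0.59,-0.13) = (-1.2937,-0.3297)
  v4: (1-0.683)·(-1.71,-1.72) + 0.683·(-0.54,-1.24) = (-0.9109,-1.3922)
  v5: (1-0.683)·(0.66,-3.64) + 0.683·(1.52,-2.74) = (1.2474,-3.0253)
  v6: (1-0.683)·(1.95,-0.65) + 0.683·(3.1,-0.42) = (2.7355,-0.4929)
Perimeter = Σ |v_{i+1} − v_i|:
  edge 1→2: √(-1.7736² + -0.6663²) = 1.8947 (running 1.8947)
  edge 2→3: √(-0.4248² + -2.3382²) = 2.3765 (running 4.2712)
  edge 3→4: √(0.3828² + -1.0625²) = 1.1293 (running 5.4005)
  edge 4→5: √(2.1583² + -1.6331²) = 2.7065 (running 8.1070)
  edge 5→6: √(1.4881² + 2.5324²) = 2.9372 (running 11.0443)
  edge 6→1: √(-1.8308² + 3.1677²) = 3.6587 (running 14.7030)
Perimeter = 14.7030

Perimeter at t=0.683: 14.7030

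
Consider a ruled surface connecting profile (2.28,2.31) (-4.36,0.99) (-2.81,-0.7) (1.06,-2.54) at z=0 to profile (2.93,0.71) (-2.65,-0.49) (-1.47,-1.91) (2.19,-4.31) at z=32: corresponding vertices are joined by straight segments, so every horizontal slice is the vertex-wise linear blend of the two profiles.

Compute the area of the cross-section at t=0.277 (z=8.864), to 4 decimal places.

Cross-section at t=0.277: each vertex is (1-t)·p0[i] + t·p1[i].
  v1: (1-0.277)·(2.28,2.31) + 0.277·(2.93,0.71) = (2.4600,1.8668)
  v2: (1-0.277)·(-4.36,0.99) + 0.277·(-2.65,-0.49) = (-3.8863,0.5800)
  v3: (1-0.277)·(-2.81,-0.7) + 0.277·(-1.47,-1.91) = (-2.4388,-1.0352)
  v4: (1-0.277)·(1.06,-2.54) + 0.277·(2.19,-4.31) = (1.3730,-3.0303)
Shoelace sum Σ(x_i·y_{i+1} − x_{i+1}·y_i):
  i=1: 2.4600·0.5800 − -3.8863·1.8668 = +8.6819 (running +8.6819)
  i=2: -3.8863·-1.0352 − -2.4388·0.5800 = +5.4376 (running +14.1196)
  i=3: -2.4388·-3.0303 − 1.3730·-1.0352 = +8.8116 (running +22.9312)
  i=4: 1.3730·1.8668 − 2.4600·-3.0303 = +10.0178 (running +32.9490)
Area = |Σ|/2 = |32.9490|/2 = 16.4745

Area at t=0.277: 16.4745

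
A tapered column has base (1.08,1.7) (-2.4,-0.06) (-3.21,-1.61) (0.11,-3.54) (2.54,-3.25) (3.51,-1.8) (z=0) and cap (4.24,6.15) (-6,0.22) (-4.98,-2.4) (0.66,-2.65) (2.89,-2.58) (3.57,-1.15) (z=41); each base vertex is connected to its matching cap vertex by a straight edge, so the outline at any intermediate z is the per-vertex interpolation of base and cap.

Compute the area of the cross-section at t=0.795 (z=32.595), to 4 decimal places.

Cross-section at t=0.795: each vertex is (1-t)·p0[i] + t·p1[i].
  v1: (1-0.795)·(1.08,1.7) + 0.795·(4.24,6.15) = (3.5922,5.2378)
  v2: (1-0.795)·(-2.4,-0.06) + 0.795·(-6,0.22) = (-5.2620,0.1626)
  v3: (1-0.795)·(-3.21,-1.61) + 0.795·(-4.98,-2.4) = (-4.6172,-2.2380)
  v4: (1-0.795)·(0.11,-3.54) + 0.795·(0.66,-2.65) = (0.5473,-2.8324)
  v5: (1-0.795)·(2.54,-3.25) + 0.795·(2.89,-2.58) = (2.8182,-2.7174)
  v6: (1-0.795)·(3.51,-1.8) + 0.795·(3.57,-1.15) = (3.5577,-1.2833)
Shoelace sum Σ(x_i·y_{i+1} − x_{i+1}·y_i):
  i=1: 3.5922·0.1626 − -5.2620·5.2378 = +28.1451 (running +28.1451)
  i=2: -5.2620·-2.2380 − -4.6172·0.1626 = +12.5274 (running +40.6725)
  i=3: -4.6172·-2.8324 − 0.5473·-2.2380 = +14.3026 (running +54.9751)
  i=4: 0.5473·-2.7174 − 2.8182·-2.8324 = +6.4955 (running +61.4706)
  i=5: 2.8182·-1.2833 − 3.5577·-2.7174 = +6.0510 (running +67.5216)
  i=6: 3.5577·5.2378 − 3.5922·-1.2833 = +23.2440 (running +90.7656)
Area = |Σ|/2 = |90.7656|/2 = 45.3828

Area at t=0.795: 45.3828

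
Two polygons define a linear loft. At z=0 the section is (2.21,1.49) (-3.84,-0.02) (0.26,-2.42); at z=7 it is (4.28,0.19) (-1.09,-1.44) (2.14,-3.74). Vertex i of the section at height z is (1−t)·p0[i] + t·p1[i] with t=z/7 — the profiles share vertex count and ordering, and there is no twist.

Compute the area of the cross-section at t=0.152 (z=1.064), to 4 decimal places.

Area at t=0.152: 10.1226

Cross-section at t=0.152: each vertex is (1-t)·p0[i] + t·p1[i].
  v1: (1-0.152)·(2.21,1.49) + 0.152·(4.28,0.19) = (2.5246,1.2924)
  v2: (1-0.152)·(-3.84,-0.02) + 0.152·(-1.09,-1.44) = (-3.4220,-0.2358)
  v3: (1-0.152)·(0.26,-2.42) + 0.152·(2.14,-3.74) = (0.5458,-2.6206)
Shoelace sum Σ(x_i·y_{i+1} − x_{i+1}·y_i):
  i=1: 2.5246·-0.2358 − -3.4220·1.2924 = +3.8272 (running +3.8272)
  i=2: -3.4220·-2.6206 − 0.5458·-0.2358 = +9.0965 (running +12.9237)
  i=3: 0.5458·1.2924 − 2.5246·-2.6206 = +7.3215 (running +20.2452)
Area = |Σ|/2 = |20.2452|/2 = 10.1226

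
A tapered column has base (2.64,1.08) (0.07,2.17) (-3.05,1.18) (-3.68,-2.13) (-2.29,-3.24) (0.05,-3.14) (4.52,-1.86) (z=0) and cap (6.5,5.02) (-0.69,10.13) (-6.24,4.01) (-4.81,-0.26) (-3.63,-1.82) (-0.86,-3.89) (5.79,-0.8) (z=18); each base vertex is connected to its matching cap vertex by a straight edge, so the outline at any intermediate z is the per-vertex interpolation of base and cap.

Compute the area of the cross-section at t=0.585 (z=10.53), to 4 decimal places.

Cross-section at t=0.585: each vertex is (1-t)·p0[i] + t·p1[i].
  v1: (1-0.585)·(2.64,1.08) + 0.585·(6.5,5.02) = (4.8981,3.3849)
  v2: (1-0.585)·(0.07,2.17) + 0.585·(-0.69,10.13) = (-0.3746,6.8266)
  v3: (1-0.585)·(-3.05,1.18) + 0.585·(-6.24,4.01) = (-4.9162,2.8355)
  v4: (1-0.585)·(-3.68,-2.13) + 0.585·(-4.81,-0.26) = (-4.3410,-1.0360)
  v5: (1-0.585)·(-2.29,-3.24) + 0.585·(-3.63,-1.82) = (-3.0739,-2.4093)
  v6: (1-0.585)·(0.05,-3.14) + 0.585·(-0.86,-3.89) = (-0.4824,-3.5787)
  v7: (1-0.585)·(4.52,-1.86) + 0.585·(5.79,-0.8) = (5.2630,-1.2399)
Shoelace sum Σ(x_i·y_{i+1} − x_{i+1}·y_i):
  i=1: 4.8981·6.8266 − -0.3746·3.3849 = +34.7054 (running +34.7054)
  i=2: -0.3746·2.8355 − -4.9162·6.8266 = +32.4984 (running +67.2037)
  i=3: -4.9162·-1.0360 − -4.3410·2.8355 = +17.4026 (running +84.6064)
  i=4: -4.3410·-2.4093 − -3.0739·-1.0360 = +7.2742 (running +91.8806)
  i=5: -3.0739·-3.5787 − -0.4824·-2.4093 = +9.8386 (running +101.7192)
  i=6: -0.4824·-1.2399 − 5.2630·-3.5787 = +19.4328 (running +121.1520)
  i=7: 5.2630·3.3849 − 4.8981·-1.2399 = +23.8877 (running +145.0397)
Area = |Σ|/2 = |145.0397|/2 = 72.5199

Area at t=0.585: 72.5199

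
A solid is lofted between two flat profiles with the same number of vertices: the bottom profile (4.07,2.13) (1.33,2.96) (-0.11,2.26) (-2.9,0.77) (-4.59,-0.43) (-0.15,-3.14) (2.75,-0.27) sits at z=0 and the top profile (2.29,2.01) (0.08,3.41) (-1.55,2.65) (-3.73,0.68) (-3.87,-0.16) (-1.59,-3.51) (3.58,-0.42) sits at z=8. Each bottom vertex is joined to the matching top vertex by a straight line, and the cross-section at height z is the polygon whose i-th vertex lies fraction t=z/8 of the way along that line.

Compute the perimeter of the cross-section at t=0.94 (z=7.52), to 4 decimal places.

Cross-section at t=0.94: each vertex is (1-t)·p0[i] + t·p1[i].
  v1: (1-0.94)·(4.07,2.13) + 0.94·(2.29,2.01) = (2.3968,2.0172)
  v2: (1-0.94)·(1.33,2.96) + 0.94·(0.08,3.41) = (0.1550,3.3830)
  v3: (1-0.94)·(-0.11,2.26) + 0.94·(-1.55,2.65) = (-1.4636,2.6266)
  v4: (1-0.94)·(-2.9,0.77) + 0.94·(-3.73,0.68) = (-3.6802,0.6854)
  v5: (1-0.94)·(-4.59,-0.43) + 0.94·(-3.87,-0.16) = (-3.9132,-0.1762)
  v6: (1-0.94)·(-0.15,-3.14) + 0.94·(-1.59,-3.51) = (-1.5036,-3.4878)
  v7: (1-0.94)·(2.75,-0.27) + 0.94·(3.58,-0.42) = (3.5302,-0.4110)
Perimeter = Σ |v_{i+1} − v_i|:
  edge 1→2: √(-2.2418² + 1.3658²) = 2.6251 (running 2.6251)
  edge 2→3: √(-1.6186² + -0.7564²) = 1.7866 (running 4.4117)
  edge 3→4: √(-2.2166² + -1.9412²) = 2.9465 (running 7.3582)
  edge 4→5: √(-0.2330² + -0.8616²) = 0.8925 (running 8.2507)
  edge 5→6: √(2.4096² + -3.3116²) = 4.0955 (running 12.3462)
  edge 6→7: √(5.0338² + 3.0768²) = 5.8996 (running 18.2458)
  edge 7→1: √(-1.1334² + 2.4282²) = 2.6797 (running 20.9255)
Perimeter = 20.9255

Perimeter at t=0.94: 20.9255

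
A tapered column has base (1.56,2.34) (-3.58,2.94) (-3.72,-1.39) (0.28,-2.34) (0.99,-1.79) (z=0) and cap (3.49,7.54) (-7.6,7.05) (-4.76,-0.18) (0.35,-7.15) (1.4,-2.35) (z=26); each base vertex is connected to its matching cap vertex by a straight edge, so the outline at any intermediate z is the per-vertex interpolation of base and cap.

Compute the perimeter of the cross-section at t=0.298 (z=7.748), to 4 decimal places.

Perimeter at t=0.298: 25.2180

Cross-section at t=0.298: each vertex is (1-t)·p0[i] + t·p1[i].
  v1: (1-0.298)·(1.56,2.34) + 0.298·(3.49,7.54) = (2.1351,3.8896)
  v2: (1-0.298)·(-3.58,2.94) + 0.298·(-7.6,7.05) = (-4.7780,4.1648)
  v3: (1-0.298)·(-3.72,-1.39) + 0.298·(-4.76,-0.18) = (-4.0299,-1.0294)
  v4: (1-0.298)·(0.28,-2.34) + 0.298·(0.35,-7.15) = (0.3009,-3.7734)
  v5: (1-0.298)·(0.99,-1.79) + 0.298·(1.4,-2.35) = (1.1122,-1.9569)
Perimeter = Σ |v_{i+1} − v_i|:
  edge 1→2: √(-6.9131² + 0.2752²) = 6.9186 (running 6.9186)
  edge 2→3: √(0.7480² + -5.1942²) = 5.2478 (running 12.1664)
  edge 3→4: √(4.3308² + -2.7440²) = 5.1269 (running 17.2932)
  edge 4→5: √(0.8113² + 1.8165²) = 1.9895 (running 19.2827)
  edge 5→1: √(1.0230² + 5.8465²) = 5.9353 (running 25.2180)
Perimeter = 25.2180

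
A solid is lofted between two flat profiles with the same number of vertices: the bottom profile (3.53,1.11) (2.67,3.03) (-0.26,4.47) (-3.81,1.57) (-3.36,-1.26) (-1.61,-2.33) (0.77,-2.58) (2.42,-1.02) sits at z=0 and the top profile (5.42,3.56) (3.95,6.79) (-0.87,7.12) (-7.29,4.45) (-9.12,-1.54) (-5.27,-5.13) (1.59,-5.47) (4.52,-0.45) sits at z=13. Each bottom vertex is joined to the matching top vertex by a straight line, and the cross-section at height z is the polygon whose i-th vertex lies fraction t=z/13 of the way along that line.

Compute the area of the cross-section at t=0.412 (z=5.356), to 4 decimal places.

Area at t=0.412: 68.5059

Cross-section at t=0.412: each vertex is (1-t)·p0[i] + t·p1[i].
  v1: (1-0.412)·(3.53,1.11) + 0.412·(5.42,3.56) = (4.3087,2.1194)
  v2: (1-0.412)·(2.67,3.03) + 0.412·(3.95,6.79) = (3.1974,4.5791)
  v3: (1-0.412)·(-0.26,4.47) + 0.412·(-0.87,7.12) = (-0.5113,5.5618)
  v4: (1-0.412)·(-3.81,1.57) + 0.412·(-7.29,4.45) = (-5.2438,2.7566)
  v5: (1-0.412)·(-3.36,-1.26) + 0.412·(-9.12,-1.54) = (-5.7331,-1.3754)
  v6: (1-0.412)·(-1.61,-2.33) + 0.412·(-5.27,-5.13) = (-3.1179,-3.4836)
  v7: (1-0.412)·(0.77,-2.58) + 0.412·(1.59,-5.47) = (1.1078,-3.7707)
  v8: (1-0.412)·(2.42,-1.02) + 0.412·(4.52,-0.45) = (3.2852,-0.7852)
Shoelace sum Σ(x_i·y_{i+1} − x_{i+1}·y_i):
  i=1: 4.3087·4.5791 − 3.1974·2.1194 = +12.9535 (running +12.9535)
  i=2: 3.1974·5.5618 − -0.5113·4.5791 = +20.1245 (running +33.0780)
  i=3: -0.5113·2.7566 − -5.2438·5.5618 = +27.7553 (running +60.8332)
  i=4: -5.2438·-1.3754 − -5.7331·2.7566 = +23.0157 (running +83.8490)
  i=5: -5.7331·-3.4836 − -3.1179·-1.3754 = +15.6836 (running +99.5326)
  i=6: -3.1179·-3.7707 − 1.1078·-3.4836 = +15.6160 (running +115.1485)
  i=7: 1.1078·-0.7852 − 3.2852·-3.7707 = +11.5176 (running +126.6661)
  i=8: 3.2852·2.1194 − 4.3087·-0.7852 = +10.3457 (running +137.0118)
Area = |Σ|/2 = |137.0118|/2 = 68.5059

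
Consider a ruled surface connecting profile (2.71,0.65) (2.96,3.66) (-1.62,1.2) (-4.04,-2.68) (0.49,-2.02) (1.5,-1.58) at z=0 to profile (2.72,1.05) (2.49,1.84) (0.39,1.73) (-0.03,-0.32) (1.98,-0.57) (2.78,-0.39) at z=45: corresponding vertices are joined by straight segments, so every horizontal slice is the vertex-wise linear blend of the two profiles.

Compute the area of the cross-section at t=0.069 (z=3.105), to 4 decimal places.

Cross-section at t=0.069: each vertex is (1-t)·p0[i] + t·p1[i].
  v1: (1-0.069)·(2.71,0.65) + 0.069·(2.72,1.05) = (2.7107,0.6776)
  v2: (1-0.069)·(2.96,3.66) + 0.069·(2.49,1.84) = (2.9276,3.5344)
  v3: (1-0.069)·(-1.62,1.2) + 0.069·(0.39,1.73) = (-1.4813,1.2366)
  v4: (1-0.069)·(-4.04,-2.68) + 0.069·(-0.03,-0.32) = (-3.7633,-2.5172)
  v5: (1-0.069)·(0.49,-2.02) + 0.069·(1.98,-0.57) = (0.5928,-1.9200)
  v6: (1-0.069)·(1.5,-1.58) + 0.069·(2.78,-0.39) = (1.5883,-1.4979)
Shoelace sum Σ(x_i·y_{i+1} − x_{i+1}·y_i):
  i=1: 2.7107·3.5344 − 2.9276·0.6776 = +7.5970 (running +7.5970)
  i=2: 2.9276·1.2366 − -1.4813·3.5344 = +8.8557 (running +16.4527)
  i=3: -1.4813·-2.5172 − -3.7633·1.2366 = +8.3823 (running +24.8350)
  i=4: -3.7633·-1.9200 − 0.5928·-2.5172 = +8.7176 (running +33.5526)
  i=5: 0.5928·-1.4979 − 1.5883·-1.9200 = +2.1615 (running +35.7141)
  i=6: 1.5883·0.6776 − 2.7107·-1.4979 = +5.1366 (running +40.8507)
Area = |Σ|/2 = |40.8507|/2 = 20.4253

Area at t=0.069: 20.4253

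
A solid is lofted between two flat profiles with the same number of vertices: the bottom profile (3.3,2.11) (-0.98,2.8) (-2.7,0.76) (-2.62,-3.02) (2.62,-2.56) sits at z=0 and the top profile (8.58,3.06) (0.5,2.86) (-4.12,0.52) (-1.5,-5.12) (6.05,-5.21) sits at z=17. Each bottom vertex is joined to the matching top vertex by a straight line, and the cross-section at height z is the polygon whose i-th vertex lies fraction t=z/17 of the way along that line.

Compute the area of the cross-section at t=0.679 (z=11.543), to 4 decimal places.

Area at t=0.679: 60.5365

Cross-section at t=0.679: each vertex is (1-t)·p0[i] + t·p1[i].
  v1: (1-0.679)·(3.3,2.11) + 0.679·(8.58,3.06) = (6.8851,2.7551)
  v2: (1-0.679)·(-0.98,2.8) + 0.679·(0.5,2.86) = (0.0249,2.8407)
  v3: (1-0.679)·(-2.7,0.76) + 0.679·(-4.12,0.52) = (-3.6642,0.5970)
  v4: (1-0.679)·(-2.62,-3.02) + 0.679·(-1.5,-5.12) = (-1.8595,-4.4459)
  v5: (1-0.679)·(2.62,-2.56) + 0.679·(6.05,-5.21) = (4.9490,-4.3594)
Shoelace sum Σ(x_i·y_{i+1} − x_{i+1}·y_i):
  i=1: 6.8851·2.8407 − 0.0249·2.7551 = +19.4902 (running +19.4902)
  i=2: 0.0249·0.5970 − -3.6642·2.8407 = +10.4239 (running +29.9140)
  i=3: -3.6642·-4.4459 − -1.8595·0.5970 = +17.4008 (running +47.3148)
  i=4: -1.8595·-4.3594 − 4.9490·-4.4459 = +30.1089 (running +77.4238)
  i=5: 4.9490·2.7551 − 6.8851·-4.3594 = +43.6493 (running +121.0731)
Area = |Σ|/2 = |121.0731|/2 = 60.5365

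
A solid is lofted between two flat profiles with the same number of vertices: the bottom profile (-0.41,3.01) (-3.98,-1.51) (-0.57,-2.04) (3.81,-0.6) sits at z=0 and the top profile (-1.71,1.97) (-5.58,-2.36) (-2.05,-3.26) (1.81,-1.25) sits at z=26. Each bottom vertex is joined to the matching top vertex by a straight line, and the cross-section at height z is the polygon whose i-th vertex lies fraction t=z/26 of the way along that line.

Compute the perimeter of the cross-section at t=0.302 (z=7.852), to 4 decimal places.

Perimeter at t=0.302: 19.1140

Cross-section at t=0.302: each vertex is (1-t)·p0[i] + t·p1[i].
  v1: (1-0.302)·(-0.41,3.01) + 0.302·(-1.71,1.97) = (-0.8026,2.6959)
  v2: (1-0.302)·(-3.98,-1.51) + 0.302·(-5.58,-2.36) = (-4.4632,-1.7667)
  v3: (1-0.302)·(-0.57,-2.04) + 0.302·(-2.05,-3.26) = (-1.0170,-2.4084)
  v4: (1-0.302)·(3.81,-0.6) + 0.302·(1.81,-1.25) = (3.2060,-0.7963)
Perimeter = Σ |v_{i+1} − v_i|:
  edge 1→2: √(-3.6606² + -4.4626²) = 5.7719 (running 5.7719)
  edge 2→3: √(3.4462² + -0.6417²) = 3.5055 (running 9.2774)
  edge 3→4: √(4.2230² + 1.6121²) = 4.5202 (running 13.7976)
  edge 4→1: √(-4.0086² + 3.4922²) = 5.3164 (running 19.1140)
Perimeter = 19.1140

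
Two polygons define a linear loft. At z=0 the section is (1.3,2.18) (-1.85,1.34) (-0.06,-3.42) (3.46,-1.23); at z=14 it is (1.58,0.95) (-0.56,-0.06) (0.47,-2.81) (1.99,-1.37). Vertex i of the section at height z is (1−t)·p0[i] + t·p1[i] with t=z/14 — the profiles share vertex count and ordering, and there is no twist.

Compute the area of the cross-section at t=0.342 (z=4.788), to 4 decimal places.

Area at t=0.342: 12.2144

Cross-section at t=0.342: each vertex is (1-t)·p0[i] + t·p1[i].
  v1: (1-0.342)·(1.3,2.18) + 0.342·(1.58,0.95) = (1.3958,1.7593)
  v2: (1-0.342)·(-1.85,1.34) + 0.342·(-0.56,-0.06) = (-1.4088,0.8612)
  v3: (1-0.342)·(-0.06,-3.42) + 0.342·(0.47,-2.81) = (0.1213,-3.2114)
  v4: (1-0.342)·(3.46,-1.23) + 0.342·(1.99,-1.37) = (2.9573,-1.2779)
Shoelace sum Σ(x_i·y_{i+1} − x_{i+1}·y_i):
  i=1: 1.3958·0.8612 − -1.4088·1.7593 = +3.6806 (running +3.6806)
  i=2: -1.4088·-3.2114 − 0.1213·0.8612 = +4.4198 (running +8.1004)
  i=3: 0.1213·-1.2779 − 2.9573·-3.2114 = +9.3419 (running +17.4424)
  i=4: 2.9573·1.7593 − 1.3958·-1.2779 = +6.9864 (running +24.4288)
Area = |Σ|/2 = |24.4288|/2 = 12.2144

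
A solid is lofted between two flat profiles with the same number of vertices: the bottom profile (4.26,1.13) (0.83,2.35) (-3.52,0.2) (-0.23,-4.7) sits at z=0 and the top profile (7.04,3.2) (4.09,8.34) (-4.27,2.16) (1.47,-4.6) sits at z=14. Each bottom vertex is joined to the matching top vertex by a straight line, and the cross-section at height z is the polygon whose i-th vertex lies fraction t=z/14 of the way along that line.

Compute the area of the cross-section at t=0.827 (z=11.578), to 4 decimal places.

Area at t=0.827: 62.5737

Cross-section at t=0.827: each vertex is (1-t)·p0[i] + t·p1[i].
  v1: (1-0.827)·(4.26,1.13) + 0.827·(7.04,3.2) = (6.5591,2.8419)
  v2: (1-0.827)·(0.83,2.35) + 0.827·(4.09,8.34) = (3.5260,7.3037)
  v3: (1-0.827)·(-3.52,0.2) + 0.827·(-4.27,2.16) = (-4.1402,1.8209)
  v4: (1-0.827)·(-0.23,-4.7) + 0.827·(1.47,-4.6) = (1.1759,-4.6173)
Shoelace sum Σ(x_i·y_{i+1} − x_{i+1}·y_i):
  i=1: 6.5591·7.3037 − 3.5260·2.8419 = +37.8850 (running +37.8850)
  i=2: 3.5260·1.8209 − -4.1402·7.3037 = +36.6599 (running +74.5449)
  i=3: -4.1402·-4.6173 − 1.1759·1.8209 = +16.9756 (running +91.5205)
  i=4: 1.1759·2.8419 − 6.5591·-4.6173 = +33.6269 (running +125.1474)
Area = |Σ|/2 = |125.1474|/2 = 62.5737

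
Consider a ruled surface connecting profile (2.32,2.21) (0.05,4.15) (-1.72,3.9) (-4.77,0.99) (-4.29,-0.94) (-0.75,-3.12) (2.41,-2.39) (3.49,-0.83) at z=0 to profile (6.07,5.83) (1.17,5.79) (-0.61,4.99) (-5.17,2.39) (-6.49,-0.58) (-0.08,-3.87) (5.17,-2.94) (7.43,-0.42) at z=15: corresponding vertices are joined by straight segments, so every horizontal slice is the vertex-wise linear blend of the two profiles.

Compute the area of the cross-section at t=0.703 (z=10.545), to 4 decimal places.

Area at t=0.703: 76.5551

Cross-section at t=0.703: each vertex is (1-t)·p0[i] + t·p1[i].
  v1: (1-0.703)·(2.32,2.21) + 0.703·(6.07,5.83) = (4.9562,4.7549)
  v2: (1-0.703)·(0.05,4.15) + 0.703·(1.17,5.79) = (0.8374,5.3029)
  v3: (1-0.703)·(-1.72,3.9) + 0.703·(-0.61,4.99) = (-0.9397,4.6663)
  v4: (1-0.703)·(-4.77,0.99) + 0.703·(-5.17,2.39) = (-5.0512,1.9742)
  v5: (1-0.703)·(-4.29,-0.94) + 0.703·(-6.49,-0.58) = (-5.8366,-0.6869)
  v6: (1-0.703)·(-0.75,-3.12) + 0.703·(-0.08,-3.87) = (-0.2790,-3.6472)
  v7: (1-0.703)·(2.41,-2.39) + 0.703·(5.17,-2.94) = (4.3503,-2.7767)
  v8: (1-0.703)·(3.49,-0.83) + 0.703·(7.43,-0.42) = (6.2598,-0.5418)
Shoelace sum Σ(x_i·y_{i+1} − x_{i+1}·y_i):
  i=1: 4.9562·5.3029 − 0.8374·4.7549 = +22.3011 (running +22.3011)
  i=2: 0.8374·4.6663 − -0.9397·5.3029 = +8.8903 (running +31.1914)
  i=3: -0.9397·1.9742 − -5.0512·4.6663 = +21.7152 (running +52.9066)
  i=4: -5.0512·-0.6869 − -5.8366·1.9742 = +14.9924 (running +67.8990)
  i=5: -5.8366·-3.6472 − -0.2790·-0.6869 = +21.0959 (running +88.9949)
  i=6: -0.2790·-2.7767 − 4.3503·-3.6472 = +16.6412 (running +105.6361)
  i=7: 4.3503·-0.5418 − 6.2598·-2.7767 = +15.0245 (running +120.6606)
  i=8: 6.2598·4.7549 − 4.9562·-0.5418 = +32.4497 (running +153.1103)
Area = |Σ|/2 = |153.1103|/2 = 76.5551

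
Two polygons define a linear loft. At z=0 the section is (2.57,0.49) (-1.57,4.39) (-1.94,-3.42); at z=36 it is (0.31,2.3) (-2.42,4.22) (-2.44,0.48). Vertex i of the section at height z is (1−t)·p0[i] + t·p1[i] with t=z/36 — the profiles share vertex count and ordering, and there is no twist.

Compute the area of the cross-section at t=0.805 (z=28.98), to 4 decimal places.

Cross-section at t=0.805: each vertex is (1-t)·p0[i] + t·p1[i].
  v1: (1-0.805)·(2.57,0.49) + 0.805·(0.31,2.3) = (0.7507,1.9470)
  v2: (1-0.805)·(-1.57,4.39) + 0.805·(-2.42,4.22) = (-2.2542,4.2531)
  v3: (1-0.805)·(-1.94,-3.42) + 0.805·(-2.44,0.48) = (-2.3425,-0.2805)
Shoelace sum Σ(x_i·y_{i+1} − x_{i+1}·y_i):
  i=1: 0.7507·4.2531 − -2.2542·1.9470 = +7.5820 (running +7.5820)
  i=2: -2.2542·-0.2805 − -2.3425·4.2531 = +10.5953 (running +18.1773)
  i=3: -2.3425·1.9470 − 0.7507·-0.2805 = -4.3504 (running +13.8269)
Area = |Σ|/2 = |13.8269|/2 = 6.9135

Area at t=0.805: 6.9135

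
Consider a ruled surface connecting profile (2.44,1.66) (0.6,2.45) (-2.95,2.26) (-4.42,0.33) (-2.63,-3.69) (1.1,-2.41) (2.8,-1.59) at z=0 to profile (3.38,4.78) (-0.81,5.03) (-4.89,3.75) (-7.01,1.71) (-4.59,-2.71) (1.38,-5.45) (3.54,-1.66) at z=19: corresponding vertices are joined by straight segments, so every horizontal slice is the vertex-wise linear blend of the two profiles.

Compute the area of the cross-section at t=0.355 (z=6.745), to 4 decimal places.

Cross-section at t=0.355: each vertex is (1-t)·p0[i] + t·p1[i].
  v1: (1-0.355)·(2.44,1.66) + 0.355·(3.38,4.78) = (2.7737,2.7676)
  v2: (1-0.355)·(0.6,2.45) + 0.355·(-0.81,5.03) = (0.0994,3.3659)
  v3: (1-0.355)·(-2.95,2.26) + 0.355·(-4.89,3.75) = (-3.6387,2.7889)
  v4: (1-0.355)·(-4.42,0.33) + 0.355·(-7.01,1.71) = (-5.3394,0.8199)
  v5: (1-0.355)·(-2.63,-3.69) + 0.355·(-4.59,-2.71) = (-3.3258,-3.3421)
  v6: (1-0.355)·(1.1,-2.41) + 0.355·(1.38,-5.45) = (1.1994,-3.4892)
  v7: (1-0.355)·(2.8,-1.59) + 0.355·(3.54,-1.66) = (3.0627,-1.6149)
Shoelace sum Σ(x_i·y_{i+1} − x_{i+1}·y_i):
  i=1: 2.7737·3.3659 − 0.0994·2.7676 = +9.0608 (running +9.0608)
  i=2: 0.0994·2.7889 − -3.6387·3.3659 = +12.5249 (running +21.5856)
  i=3: -3.6387·0.8199 − -5.3394·2.7889 = +11.9081 (running +33.4937)
  i=4: -5.3394·-3.3421 − -3.3258·0.8199 = +20.5718 (running +54.0655)
  i=5: -3.3258·-3.4892 − 1.1994·-3.3421 = +15.6129 (running +69.6784)
  i=6: 1.1994·-1.6149 − 3.0627·-3.4892 = +8.7495 (running +78.4279)
  i=7: 3.0627·2.7676 − 2.7737·-1.6149 = +12.9554 (running +91.3834)
Area = |Σ|/2 = |91.3834|/2 = 45.6917

Area at t=0.355: 45.6917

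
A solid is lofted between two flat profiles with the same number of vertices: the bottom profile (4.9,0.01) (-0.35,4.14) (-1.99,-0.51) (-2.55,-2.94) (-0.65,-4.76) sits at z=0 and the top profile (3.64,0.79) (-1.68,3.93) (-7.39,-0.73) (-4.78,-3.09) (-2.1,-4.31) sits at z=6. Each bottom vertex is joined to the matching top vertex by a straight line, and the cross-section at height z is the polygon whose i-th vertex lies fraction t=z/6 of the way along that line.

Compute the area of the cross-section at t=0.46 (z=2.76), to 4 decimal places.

Cross-section at t=0.46: each vertex is (1-t)·p0[i] + t·p1[i].
  v1: (1-0.46)·(4.9,0.01) + 0.46·(3.64,0.79) = (4.3204,0.3688)
  v2: (1-0.46)·(-0.35,4.14) + 0.46·(-1.68,3.93) = (-0.9618,4.0434)
  v3: (1-0.46)·(-1.99,-0.51) + 0.46·(-7.39,-0.73) = (-4.4740,-0.6112)
  v4: (1-0.46)·(-2.55,-2.94) + 0.46·(-4.78,-3.09) = (-3.5758,-3.0090)
  v5: (1-0.46)·(-0.65,-4.76) + 0.46·(-2.1,-4.31) = (-1.3170,-4.5530)
Shoelace sum Σ(x_i·y_{i+1} − x_{i+1}·y_i):
  i=1: 4.3204·4.0434 − -0.9618·0.3688 = +17.8238 (running +17.8238)
  i=2: -0.9618·-0.6112 − -4.4740·4.0434 = +18.6780 (running +36.5018)
  i=3: -4.4740·-3.0090 − -3.5758·-0.6112 = +11.2767 (running +47.7786)
  i=4: -3.5758·-4.5530 − -1.3170·-3.0090 = +12.3178 (running +60.0963)
  i=5: -1.3170·0.3688 − 4.3204·-4.5530 = +19.1851 (running +79.2814)
Area = |Σ|/2 = |79.2814|/2 = 39.6407

Area at t=0.46: 39.6407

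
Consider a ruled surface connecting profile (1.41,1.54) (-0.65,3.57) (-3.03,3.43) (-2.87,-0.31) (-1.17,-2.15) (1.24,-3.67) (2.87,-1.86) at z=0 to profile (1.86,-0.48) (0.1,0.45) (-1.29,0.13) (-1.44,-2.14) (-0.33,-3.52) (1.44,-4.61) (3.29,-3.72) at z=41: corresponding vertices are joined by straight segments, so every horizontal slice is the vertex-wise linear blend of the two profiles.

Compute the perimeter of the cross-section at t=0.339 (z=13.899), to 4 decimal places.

Cross-section at t=0.339: each vertex is (1-t)·p0[i] + t·p1[i].
  v1: (1-0.339)·(1.41,1.54) + 0.339·(1.86,-0.48) = (1.5626,0.8552)
  v2: (1-0.339)·(-0.65,3.57) + 0.339·(0.1,0.45) = (-0.3958,2.5123)
  v3: (1-0.339)·(-3.03,3.43) + 0.339·(-1.29,0.13) = (-2.4401,2.3113)
  v4: (1-0.339)·(-2.87,-0.31) + 0.339·(-1.44,-2.14) = (-2.3852,-0.9304)
  v5: (1-0.339)·(-1.17,-2.15) + 0.339·(-0.33,-3.52) = (-0.8852,-2.6144)
  v6: (1-0.339)·(1.24,-3.67) + 0.339·(1.44,-4.61) = (1.3078,-3.9887)
  v7: (1-0.339)·(2.87,-1.86) + 0.339·(3.29,-3.72) = (3.0124,-2.4905)
Perimeter = Σ |v_{i+1} − v_i|:
  edge 1→2: √(-1.9583² + 1.6571²) = 2.5653 (running 2.5653)
  edge 2→3: √(-2.0444² + -0.2010²) = 2.0542 (running 4.6196)
  edge 3→4: √(0.0549² + -3.2417²) = 3.2421 (running 7.8617)
  edge 4→5: √(1.5000² + -1.6841²) = 2.2552 (running 10.1169)
  edge 5→6: √(2.1930² + -1.3742²) = 2.5880 (running 12.7050)
  edge 6→7: √(1.7046² + 1.4981²) = 2.2694 (running 14.9743)
  edge 7→1: √(-1.4498² + 3.3458²) = 3.6464 (running 18.6207)
Perimeter = 18.6207

Perimeter at t=0.339: 18.6207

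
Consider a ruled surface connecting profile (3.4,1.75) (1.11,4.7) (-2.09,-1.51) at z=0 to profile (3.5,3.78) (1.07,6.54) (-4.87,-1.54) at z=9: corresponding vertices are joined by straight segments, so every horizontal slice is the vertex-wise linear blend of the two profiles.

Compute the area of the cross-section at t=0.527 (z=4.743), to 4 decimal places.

Cross-section at t=0.527: each vertex is (1-t)·p0[i] + t·p1[i].
  v1: (1-0.527)·(3.4,1.75) + 0.527·(3.5,3.78) = (3.4527,2.8198)
  v2: (1-0.527)·(1.11,4.7) + 0.527·(1.07,6.54) = (1.0889,5.6697)
  v3: (1-0.527)·(-2.09,-1.51) + 0.527·(-4.87,-1.54) = (-3.5551,-1.5258)
Shoelace sum Σ(x_i·y_{i+1} − x_{i+1}·y_i):
  i=1: 3.4527·5.6697 − 1.0889·2.8198 = +16.5052 (running +16.5052)
  i=2: 1.0889·-1.5258 − -3.5551·5.6697 = +18.4946 (running +34.9997)
  i=3: -3.5551·2.8198 − 3.4527·-1.5258 = -4.7564 (running +30.2433)
Area = |Σ|/2 = |30.2433|/2 = 15.1216

Area at t=0.527: 15.1216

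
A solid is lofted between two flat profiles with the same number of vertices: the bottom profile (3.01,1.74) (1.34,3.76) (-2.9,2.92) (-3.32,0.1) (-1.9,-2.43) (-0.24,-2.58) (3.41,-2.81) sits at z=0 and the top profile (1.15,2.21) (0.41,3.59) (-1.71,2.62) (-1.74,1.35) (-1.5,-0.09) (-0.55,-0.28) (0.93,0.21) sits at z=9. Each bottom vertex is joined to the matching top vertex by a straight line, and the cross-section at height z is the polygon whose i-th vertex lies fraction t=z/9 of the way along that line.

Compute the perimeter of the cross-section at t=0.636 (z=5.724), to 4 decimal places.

Cross-section at t=0.636: each vertex is (1-t)·p0[i] + t·p1[i].
  v1: (1-0.636)·(3.01,1.74) + 0.636·(1.15,2.21) = (1.8270,2.0389)
  v2: (1-0.636)·(1.34,3.76) + 0.636·(0.41,3.59) = (0.7485,3.6519)
  v3: (1-0.636)·(-2.9,2.92) + 0.636·(-1.71,2.62) = (-2.1432,2.7292)
  v4: (1-0.636)·(-3.32,0.1) + 0.636·(-1.74,1.35) = (-2.3151,0.8950)
  v5: (1-0.636)·(-1.9,-2.43) + 0.636·(-1.5,-0.09) = (-1.6456,-0.9418)
  v6: (1-0.636)·(-0.24,-2.58) + 0.636·(-0.55,-0.28) = (-0.4372,-1.1172)
  v7: (1-0.636)·(3.41,-2.81) + 0.636·(0.93,0.21) = (1.8327,-0.8893)
Perimeter = Σ |v_{i+1} − v_i|:
  edge 1→2: √(-1.0785² + 1.6130²) = 1.9403 (running 1.9403)
  edge 2→3: √(-2.8917² + -0.9227²) = 3.0353 (running 4.9756)
  edge 3→4: √(-0.1720² + -1.8342²) = 1.8422 (running 6.8179)
  edge 4→5: √(0.6695² + -1.8368²) = 1.9550 (running 8.7729)
  edge 5→6: √(1.2084² + -0.1754²) = 1.2211 (running 9.9940)
  edge 6→7: √(2.2699² + 0.2279²) = 2.2813 (running 12.2753)
  edge 7→1: √(-0.0057² + 2.9282²) = 2.9282 (running 15.2035)
Perimeter = 15.2035

Perimeter at t=0.636: 15.2035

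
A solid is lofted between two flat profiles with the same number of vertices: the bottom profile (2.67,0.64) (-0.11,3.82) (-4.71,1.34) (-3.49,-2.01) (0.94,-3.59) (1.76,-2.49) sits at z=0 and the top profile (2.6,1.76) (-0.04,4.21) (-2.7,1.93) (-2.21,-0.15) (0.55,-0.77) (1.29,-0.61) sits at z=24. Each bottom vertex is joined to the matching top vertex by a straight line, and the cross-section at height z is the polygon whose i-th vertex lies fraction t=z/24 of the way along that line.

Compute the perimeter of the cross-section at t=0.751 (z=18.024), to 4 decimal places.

Cross-section at t=0.751: each vertex is (1-t)·p0[i] + t·p1[i].
  v1: (1-0.751)·(2.67,0.64) + 0.751·(2.6,1.76) = (2.6174,1.4811)
  v2: (1-0.751)·(-0.11,3.82) + 0.751·(-0.04,4.21) = (-0.0574,4.1129)
  v3: (1-0.751)·(-4.71,1.34) + 0.751·(-2.7,1.93) = (-3.2005,1.7831)
  v4: (1-0.751)·(-3.49,-2.01) + 0.751·(-2.21,-0.15) = (-2.5287,-0.6131)
  v5: (1-0.751)·(0.94,-3.59) + 0.751·(0.55,-0.77) = (0.6471,-1.4722)
  v6: (1-0.751)·(1.76,-2.49) + 0.751·(1.29,-0.61) = (1.4070,-1.0781)
Perimeter = Σ |v_{i+1} − v_i|:
  edge 1→2: √(-2.6749² + 2.6318²) = 3.7525 (running 3.7525)
  edge 2→3: √(-3.1431² + -2.3298²) = 3.9124 (running 7.6649)
  edge 3→4: √(0.6718² + -2.3962²) = 2.4886 (running 10.1535)
  edge 4→5: √(3.1758² + -0.8590²) = 3.2900 (running 13.4434)
  edge 5→6: √(0.7599² + 0.3941²) = 0.8560 (running 14.2995)
  edge 6→1: √(1.2104² + 2.5592²) = 2.8310 (running 17.1305)
Perimeter = 17.1305

Perimeter at t=0.751: 17.1305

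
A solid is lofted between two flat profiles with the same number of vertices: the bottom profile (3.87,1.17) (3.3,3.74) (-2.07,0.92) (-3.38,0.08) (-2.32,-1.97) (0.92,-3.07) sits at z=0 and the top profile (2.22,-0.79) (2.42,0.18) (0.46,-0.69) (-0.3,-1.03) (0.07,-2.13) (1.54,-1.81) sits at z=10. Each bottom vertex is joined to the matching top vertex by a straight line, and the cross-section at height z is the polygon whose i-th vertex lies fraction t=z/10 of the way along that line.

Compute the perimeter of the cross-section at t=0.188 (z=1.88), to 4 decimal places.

Cross-section at t=0.188: each vertex is (1-t)·p0[i] + t·p1[i].
  v1: (1-0.188)·(3.87,1.17) + 0.188·(2.22,-0.79) = (3.5598,0.8015)
  v2: (1-0.188)·(3.3,3.74) + 0.188·(2.42,0.18) = (3.1346,3.0707)
  v3: (1-0.188)·(-2.07,0.92) + 0.188·(0.46,-0.69) = (-1.5944,0.6173)
  v4: (1-0.188)·(-3.38,0.08) + 0.188·(-0.3,-1.03) = (-2.8010,-0.1287)
  v5: (1-0.188)·(-2.32,-1.97) + 0.188·(0.07,-2.13) = (-1.8707,-2.0001)
  v6: (1-0.188)·(0.92,-3.07) + 0.188·(1.54,-1.81) = (1.0366,-2.8331)
Perimeter = Σ |v_{i+1} − v_i|:
  edge 1→2: √(-0.4252² + 2.2692²) = 2.3087 (running 2.3087)
  edge 2→3: √(-4.7289² + -2.4534²) = 5.3275 (running 7.6362)
  edge 3→4: √(-1.2066² + -0.7460²) = 1.4186 (running 9.0548)
  edge 4→5: √(0.9303² + -1.8714²) = 2.0899 (running 11.1446)
  edge 5→6: √(2.9072² + -0.8330²) = 3.0242 (running 14.1689)
  edge 6→1: √(2.5232² + 3.6346²) = 4.4246 (running 18.5935)
Perimeter = 18.5935

Perimeter at t=0.188: 18.5935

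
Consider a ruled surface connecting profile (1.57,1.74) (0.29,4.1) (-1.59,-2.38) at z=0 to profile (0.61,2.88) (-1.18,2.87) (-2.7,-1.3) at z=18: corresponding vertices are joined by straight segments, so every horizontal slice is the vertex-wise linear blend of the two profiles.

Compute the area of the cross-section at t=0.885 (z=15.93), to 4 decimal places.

Area at t=0.885: 4.0448

Cross-section at t=0.885: each vertex is (1-t)·p0[i] + t·p1[i].
  v1: (1-0.885)·(1.57,1.74) + 0.885·(0.61,2.88) = (0.7204,2.7489)
  v2: (1-0.885)·(0.29,4.1) + 0.885·(-1.18,2.87) = (-1.0110,3.0114)
  v3: (1-0.885)·(-1.59,-2.38) + 0.885·(-2.7,-1.3) = (-2.5724,-1.4242)
Shoelace sum Σ(x_i·y_{i+1} − x_{i+1}·y_i):
  i=1: 0.7204·3.0114 − -1.0110·2.7489 = +4.9484 (running +4.9484)
  i=2: -1.0110·-1.4242 − -2.5724·3.0114 = +9.1863 (running +14.1347)
  i=3: -2.5724·2.7489 − 0.7204·-1.4242 = -6.0451 (running +8.0896)
Area = |Σ|/2 = |8.0896|/2 = 4.0448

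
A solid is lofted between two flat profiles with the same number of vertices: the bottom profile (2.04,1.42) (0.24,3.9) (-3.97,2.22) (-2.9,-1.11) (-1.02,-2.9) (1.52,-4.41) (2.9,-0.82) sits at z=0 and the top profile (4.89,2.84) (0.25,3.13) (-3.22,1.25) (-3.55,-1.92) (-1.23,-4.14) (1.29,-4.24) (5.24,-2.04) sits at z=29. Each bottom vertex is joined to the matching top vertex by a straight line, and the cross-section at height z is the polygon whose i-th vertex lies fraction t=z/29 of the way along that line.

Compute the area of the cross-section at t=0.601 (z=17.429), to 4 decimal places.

Cross-section at t=0.601: each vertex is (1-t)·p0[i] + t·p1[i].
  v1: (1-0.601)·(2.04,1.42) + 0.601·(4.89,2.84) = (3.7528,2.2734)
  v2: (1-0.601)·(0.24,3.9) + 0.601·(0.25,3.13) = (0.2460,3.4372)
  v3: (1-0.601)·(-3.97,2.22) + 0.601·(-3.22,1.25) = (-3.5193,1.6370)
  v4: (1-0.601)·(-2.9,-1.11) + 0.601·(-3.55,-1.92) = (-3.2906,-1.5968)
  v5: (1-0.601)·(-1.02,-2.9) + 0.601·(-1.23,-4.14) = (-1.1462,-3.6452)
  v6: (1-0.601)·(1.52,-4.41) + 0.601·(1.29,-4.24) = (1.3818,-4.3078)
  v7: (1-0.601)·(2.9,-0.82) + 0.601·(5.24,-2.04) = (4.3063,-1.5532)
Shoelace sum Σ(x_i·y_{i+1} − x_{i+1}·y_i):
  i=1: 3.7528·3.4372 − 0.2460·2.2734 = +12.3401 (running +12.3401)
  i=2: 0.2460·1.6370 − -3.5193·3.4372 = +12.4992 (running +24.8393)
  i=3: -3.5193·-1.5968 − -3.2906·1.6370 = +11.0065 (running +35.8458)
  i=4: -3.2906·-3.6452 − -1.1462·-1.5968 = +10.1649 (running +46.0107)
  i=5: -1.1462·-4.3078 − 1.3818·-3.6452 = +9.9746 (running +55.9853)
  i=6: 1.3818·-1.5532 − 4.3063·-4.3078 = +16.4048 (running +72.3901)
  i=7: 4.3063·2.2734 − 3.7528·-1.5532 = +15.6191 (running +88.0092)
Area = |Σ|/2 = |88.0092|/2 = 44.0046

Area at t=0.601: 44.0046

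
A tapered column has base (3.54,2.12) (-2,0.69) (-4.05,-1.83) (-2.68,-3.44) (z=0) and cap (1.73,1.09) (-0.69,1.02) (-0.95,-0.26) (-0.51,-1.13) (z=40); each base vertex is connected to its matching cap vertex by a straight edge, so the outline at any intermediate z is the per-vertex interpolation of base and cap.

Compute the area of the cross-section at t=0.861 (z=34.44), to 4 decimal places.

Cross-section at t=0.861: each vertex is (1-t)·p0[i] + t·p1[i].
  v1: (1-0.861)·(3.54,2.12) + 0.861·(1.73,1.09) = (1.9816,1.2332)
  v2: (1-0.861)·(-2,0.69) + 0.861·(-0.69,1.02) = (-0.8721,0.9741)
  v3: (1-0.861)·(-4.05,-1.83) + 0.861·(-0.95,-0.26) = (-1.3809,-0.4782)
  v4: (1-0.861)·(-2.68,-3.44) + 0.861·(-0.51,-1.13) = (-0.8116,-1.4511)
Shoelace sum Σ(x_i·y_{i+1} − x_{i+1}·y_i):
  i=1: 1.9816·0.9741 − -0.8721·1.2332 = +3.0058 (running +3.0058)
  i=2: -0.8721·-0.4782 − -1.3809·0.9741 = +1.7622 (running +4.7680)
  i=3: -1.3809·-1.4511 − -0.8116·-0.4782 = +1.6157 (running +6.3837)
  i=4: -0.8116·1.2332 − 1.9816·-1.4511 = +1.8746 (running +8.2582)
Area = |Σ|/2 = |8.2582|/2 = 4.1291

Area at t=0.861: 4.1291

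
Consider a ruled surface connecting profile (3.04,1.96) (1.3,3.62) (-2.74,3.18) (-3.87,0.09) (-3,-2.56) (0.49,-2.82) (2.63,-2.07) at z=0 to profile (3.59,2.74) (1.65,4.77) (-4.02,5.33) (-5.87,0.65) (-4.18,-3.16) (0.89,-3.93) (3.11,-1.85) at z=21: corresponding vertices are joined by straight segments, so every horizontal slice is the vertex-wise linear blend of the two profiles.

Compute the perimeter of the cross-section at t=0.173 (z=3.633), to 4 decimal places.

Perimeter at t=0.173: 23.7148

Cross-section at t=0.173: each vertex is (1-t)·p0[i] + t·p1[i].
  v1: (1-0.173)·(3.04,1.96) + 0.173·(3.59,2.74) = (3.1351,2.0949)
  v2: (1-0.173)·(1.3,3.62) + 0.173·(1.65,4.77) = (1.3605,3.8189)
  v3: (1-0.173)·(-2.74,3.18) + 0.173·(-4.02,5.33) = (-2.9614,3.5519)
  v4: (1-0.173)·(-3.87,0.09) + 0.173·(-5.87,0.65) = (-4.2160,0.1869)
  v5: (1-0.173)·(-3,-2.56) + 0.173·(-4.18,-3.16) = (-3.2041,-2.6638)
  v6: (1-0.173)·(0.49,-2.82) + 0.173·(0.89,-3.93) = (0.5592,-3.0120)
  v7: (1-0.173)·(2.63,-2.07) + 0.173·(3.11,-1.85) = (2.7130,-2.0319)
Perimeter = Σ |v_{i+1} − v_i|:
  edge 1→2: √(-1.7746² + 1.7240²) = 2.4741 (running 2.4741)
  edge 2→3: √(-4.3220² + -0.2670²) = 4.3302 (running 6.8044)
  edge 3→4: √(-1.2546² + -3.3651²) = 3.5913 (running 10.3957)
  edge 4→5: √(1.0119² + -2.8507²) = 3.0249 (running 13.4206)
  edge 5→6: √(3.7633² + -0.3482²) = 3.7794 (running 17.2001)
  edge 6→7: √(2.1538² + 0.9801²) = 2.3663 (running 19.5664)
  edge 7→1: √(0.4221² + 4.1269²) = 4.1484 (running 23.7148)
Perimeter = 23.7148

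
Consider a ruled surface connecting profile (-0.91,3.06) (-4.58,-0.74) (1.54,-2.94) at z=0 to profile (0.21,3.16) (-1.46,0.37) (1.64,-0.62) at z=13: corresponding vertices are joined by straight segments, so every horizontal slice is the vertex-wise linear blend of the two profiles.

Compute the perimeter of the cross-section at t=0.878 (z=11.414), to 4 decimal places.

Cross-section at t=0.878: each vertex is (1-t)·p0[i] + t·p1[i].
  v1: (1-0.878)·(-0.91,3.06) + 0.878·(0.21,3.16) = (0.0734,3.1478)
  v2: (1-0.878)·(-4.58,-0.74) + 0.878·(-1.46,0.37) = (-1.8406,0.2346)
  v3: (1-0.878)·(1.54,-2.94) + 0.878·(1.64,-0.62) = (1.6278,-0.9030)
Perimeter = Σ |v_{i+1} − v_i|:
  edge 1→2: √(-1.9140² + -2.9132²) = 3.4857 (running 3.4857)
  edge 2→3: √(3.4684² + -1.1376²) = 3.6502 (running 7.1360)
  edge 3→1: √(-1.5544² + 4.0508²) = 4.3388 (running 11.4748)
Perimeter = 11.4748

Perimeter at t=0.878: 11.4748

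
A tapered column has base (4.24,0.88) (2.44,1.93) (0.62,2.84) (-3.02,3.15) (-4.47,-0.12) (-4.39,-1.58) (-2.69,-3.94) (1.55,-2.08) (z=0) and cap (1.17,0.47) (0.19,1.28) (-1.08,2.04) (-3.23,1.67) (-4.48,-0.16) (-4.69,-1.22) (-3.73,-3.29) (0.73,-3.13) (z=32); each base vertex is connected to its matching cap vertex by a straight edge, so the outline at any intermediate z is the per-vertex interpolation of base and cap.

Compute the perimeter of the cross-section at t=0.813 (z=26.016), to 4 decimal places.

Cross-section at t=0.813: each vertex is (1-t)·p0[i] + t·p1[i].
  v1: (1-0.813)·(4.24,0.88) + 0.813·(1.17,0.47) = (1.7441,0.5467)
  v2: (1-0.813)·(2.44,1.93) + 0.813·(0.19,1.28) = (0.6108,1.4016)
  v3: (1-0.813)·(0.62,2.84) + 0.813·(-1.08,2.04) = (-0.7621,2.1896)
  v4: (1-0.813)·(-3.02,3.15) + 0.813·(-3.23,1.67) = (-3.1907,1.9468)
  v5: (1-0.813)·(-4.47,-0.12) + 0.813·(-4.48,-0.16) = (-4.4781,-0.1525)
  v6: (1-0.813)·(-4.39,-1.58) + 0.813·(-4.69,-1.22) = (-4.6339,-1.2873)
  v7: (1-0.813)·(-2.69,-3.94) + 0.813·(-3.73,-3.29) = (-3.5355,-3.4116)
  v8: (1-0.813)·(1.55,-2.08) + 0.813·(0.73,-3.13) = (0.8833,-2.9336)
Perimeter = Σ |v_{i+1} − v_i|:
  edge 1→2: √(-1.1333² + 0.8549²) = 1.4196 (running 1.4196)
  edge 2→3: √(-1.3729² + 0.7880²) = 1.5830 (running 3.0026)
  edge 3→4: √(-2.4286² + -0.2428²) = 2.4407 (running 5.4433)
  edge 4→5: √(-1.2874² + -2.0993²) = 2.4626 (running 7.9059)
  edge 5→6: √(-0.1558² + -1.1348²) = 1.1454 (running 9.0513)
  edge 6→7: √(1.0984² + -2.1242²) = 2.3914 (running 11.4427)
  edge 7→8: √(4.4189² + 0.4779²) = 4.4446 (running 15.8874)
  edge 8→1: √(0.8608² + 3.4803²) = 3.5852 (running 19.4725)
Perimeter = 19.4725

Perimeter at t=0.813: 19.4725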